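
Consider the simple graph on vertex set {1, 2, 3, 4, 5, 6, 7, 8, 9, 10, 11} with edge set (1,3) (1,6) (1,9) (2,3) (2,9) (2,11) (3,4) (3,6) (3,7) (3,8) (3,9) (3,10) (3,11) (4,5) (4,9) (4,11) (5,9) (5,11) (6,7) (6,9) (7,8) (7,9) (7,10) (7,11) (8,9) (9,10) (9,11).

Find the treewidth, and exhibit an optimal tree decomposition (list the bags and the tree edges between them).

Every bag has size at most 4, so the width is 4 − 1 = 3 and tw(G) ≤ 3. On the other hand G contains the 4-clique {1, 3, 6, 9}. A clique must lie in a single bag of any decomposition, so no decomposition can have width below 3. Combining the bounds, tw(G) = 3.

Treewidth 3.
One optimal decomposition is:
Bags: B1 = {1, 3, 6, 9}  B2 = {3, 6, 7, 9}  B3 = {3, 7, 9, 11}  B4 = {2, 3, 9, 11}  B5 = {3, 4, 9, 11}  B6 = {4, 5, 9, 11}  B7 = {3, 7, 9, 10}  B8 = {3, 7, 8, 9}
Tree: B1–B2, B2–B3, B3–B4, B4–B5, B5–B6, B3–B7, B3–B8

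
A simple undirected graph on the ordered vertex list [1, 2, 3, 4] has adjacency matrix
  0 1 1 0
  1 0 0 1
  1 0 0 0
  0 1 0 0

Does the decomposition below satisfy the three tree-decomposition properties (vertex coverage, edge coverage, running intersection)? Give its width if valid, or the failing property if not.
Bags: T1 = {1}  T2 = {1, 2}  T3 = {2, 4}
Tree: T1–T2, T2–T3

No — vertex 3 appears in no bag.

A tree decomposition must satisfy three properties: every vertex lies in some bag; for every edge, both endpoints lie together in some bag; and for every vertex, the bags containing it form a connected subtree. Here vertex 3 appears in no bag, so the decomposition is invalid.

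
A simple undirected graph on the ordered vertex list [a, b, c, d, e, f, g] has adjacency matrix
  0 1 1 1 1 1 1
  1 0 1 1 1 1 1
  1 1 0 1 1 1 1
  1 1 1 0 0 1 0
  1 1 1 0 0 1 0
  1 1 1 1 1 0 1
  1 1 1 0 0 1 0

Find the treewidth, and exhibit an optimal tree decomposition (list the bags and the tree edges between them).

Each bag holds 5 vertices, so the decomposition has width 4, which upper-bounds the treewidth. For the lower bound, the 5 vertices {a, b, c, d, f} are pairwise adjacent, and any tree decomposition puts a clique entirely inside one bag — forcing width ≥ 4. Combining the bounds, tw(G) = 4.

Treewidth 4.
One such decomposition:
Bags: B1 = {a, b, c, f, g}  B2 = {a, b, c, d, f}  B3 = {a, b, c, e, f}
Tree: B1–B2, B2–B3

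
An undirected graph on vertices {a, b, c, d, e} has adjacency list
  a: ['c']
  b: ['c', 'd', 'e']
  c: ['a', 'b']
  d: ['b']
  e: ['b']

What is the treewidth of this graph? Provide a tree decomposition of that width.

The largest bag has 2 vertices, giving width 1; this decomposition certifies tw(G) ≤ 1. G has an edge, so its treewidth is at least 1. Therefore the treewidth is 1.

Treewidth 1.
One such decomposition:
Bags: B1 = {b, d}  B2 = {b, c}  B3 = {b, e}  B4 = {a, c}
Tree: B1–B2, B2–B3, B2–B4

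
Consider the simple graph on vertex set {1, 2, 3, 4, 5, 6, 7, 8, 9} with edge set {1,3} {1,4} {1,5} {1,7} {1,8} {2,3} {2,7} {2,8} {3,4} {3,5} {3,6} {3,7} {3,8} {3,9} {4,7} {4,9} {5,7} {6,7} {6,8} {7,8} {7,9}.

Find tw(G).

A width-3 tree decomposition is:
Bags: B1 = {1, 3, 4, 7}  B2 = {1, 3, 7, 8}  B3 = {3, 4, 7, 9}  B4 = {1, 3, 5, 7}  B5 = {2, 3, 7, 8}  B6 = {3, 6, 7, 8}
Tree: B1–B2, B1–B3, B1–B4, B2–B5, B5–B6
Each bag holds 4 vertices, so the decomposition has width 3, which upper-bounds the treewidth. On the other hand G contains the 4-clique {1, 3, 7, 8}. A clique must lie in a single bag of any decomposition, so no decomposition can have width below 3. The upper and lower bounds meet at 3, so that is the treewidth.

3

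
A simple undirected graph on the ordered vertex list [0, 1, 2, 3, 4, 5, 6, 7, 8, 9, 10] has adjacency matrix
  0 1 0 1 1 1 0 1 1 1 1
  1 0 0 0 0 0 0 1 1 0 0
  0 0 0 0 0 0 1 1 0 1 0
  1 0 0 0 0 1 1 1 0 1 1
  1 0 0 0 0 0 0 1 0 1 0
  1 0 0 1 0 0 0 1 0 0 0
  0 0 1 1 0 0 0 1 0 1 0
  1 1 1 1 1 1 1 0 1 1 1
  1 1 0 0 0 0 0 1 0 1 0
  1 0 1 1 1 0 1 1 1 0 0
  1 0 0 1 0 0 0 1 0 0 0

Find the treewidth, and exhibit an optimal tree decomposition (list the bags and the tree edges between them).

The largest bag has 4 vertices, giving width 3; this decomposition certifies tw(G) ≤ 3. On the other hand G contains the 4-clique {0, 7, 8, 9}. A clique must lie in a single bag of any decomposition, so no decomposition can have width below 3. Hence tw(G) = 3 exactly.

Treewidth 3.
One optimal decomposition is:
Bags: B1 = {0, 4, 7, 9}  B2 = {0, 3, 7, 9}  B3 = {0, 3, 5, 7}  B4 = {3, 6, 7, 9}  B5 = {0, 7, 8, 9}  B6 = {0, 3, 7, 10}  B7 = {0, 1, 7, 8}  B8 = {2, 6, 7, 9}
Tree: B1–B2, B2–B3, B2–B4, B2–B5, B2–B6, B5–B7, B4–B8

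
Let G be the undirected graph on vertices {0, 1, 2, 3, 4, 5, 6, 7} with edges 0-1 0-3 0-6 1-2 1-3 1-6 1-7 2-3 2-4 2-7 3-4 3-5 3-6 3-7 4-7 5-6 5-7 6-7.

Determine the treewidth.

3

A width-3 tree decomposition is:
Bags: B1 = {3, 5, 6, 7}  B2 = {1, 3, 6, 7}  B3 = {1, 2, 3, 7}  B4 = {0, 1, 3, 6}  B5 = {2, 3, 4, 7}
Tree: B1–B2, B2–B3, B2–B4, B3–B5
Each bag holds 4 vertices, so the decomposition has width 3, which upper-bounds the treewidth. Conversely, {0, 1, 3, 6} is a clique of size 4, and the vertices of any clique must share a bag in every tree decomposition; so some bag has ≥ 4 vertices and tw(G) ≥ 3. The upper and lower bounds meet at 3, so that is the treewidth.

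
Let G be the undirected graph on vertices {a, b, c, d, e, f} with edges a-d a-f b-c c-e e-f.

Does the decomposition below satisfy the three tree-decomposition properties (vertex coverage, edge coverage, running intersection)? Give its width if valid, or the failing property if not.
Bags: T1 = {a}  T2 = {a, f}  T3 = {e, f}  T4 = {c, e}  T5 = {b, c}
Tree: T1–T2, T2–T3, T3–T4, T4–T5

A tree decomposition must satisfy three properties: every vertex lies in some bag; for every edge, both endpoints lie together in some bag; and for every vertex, the bags containing it form a connected subtree. Here vertex d appears in no bag, so the decomposition is invalid.

No — vertex d appears in no bag.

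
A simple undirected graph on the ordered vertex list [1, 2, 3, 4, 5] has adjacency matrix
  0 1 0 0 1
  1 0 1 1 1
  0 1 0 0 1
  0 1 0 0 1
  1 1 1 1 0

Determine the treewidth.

A width-2 tree decomposition is:
Bags: B1 = {2, 3, 5}  B2 = {1, 2, 5}  B3 = {2, 4, 5}
Tree: B1–B2, B2–B3
Every bag has size at most 3, so the width is 3 − 1 = 2 and tw(G) ≤ 2. On the other hand G contains the 3-clique {1, 2, 5}. A clique must lie in a single bag of any decomposition, so no decomposition can have width below 2. Combining the bounds, tw(G) = 2.

2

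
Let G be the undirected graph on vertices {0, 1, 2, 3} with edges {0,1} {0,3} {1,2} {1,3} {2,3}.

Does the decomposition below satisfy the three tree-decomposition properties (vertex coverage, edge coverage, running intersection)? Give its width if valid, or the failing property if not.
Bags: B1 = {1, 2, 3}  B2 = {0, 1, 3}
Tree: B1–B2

Vertex coverage: the bags together contain {0, 1, 2, 3}, the full vertex set. Edge coverage: each edge of G has both endpoints in at least one bag. Running intersection: for every vertex, the bags containing it form a connected subtree. All three properties hold, so this is a valid tree decomposition of width max|bag| − 1 = 2, and hence tw(G) ≤ 2.

Yes; width 2.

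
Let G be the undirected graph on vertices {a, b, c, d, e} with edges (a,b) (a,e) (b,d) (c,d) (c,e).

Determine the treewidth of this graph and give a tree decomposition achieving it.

Treewidth 2.
One such decomposition:
Bags: B1 = {c, d, e}  B2 = {b, d, e}  B3 = {a, b, e}
Tree: B1–B2, B2–B3

The largest bag has 3 vertices, giving width 2; this decomposition certifies tw(G) ≤ 2. Since e–c–d–b–a–e is a cycle in G, G is not acyclic. Forests are exactly the graphs of treewidth ≤ 1, so tw(G) ≥ 2. Combining the bounds, tw(G) = 2.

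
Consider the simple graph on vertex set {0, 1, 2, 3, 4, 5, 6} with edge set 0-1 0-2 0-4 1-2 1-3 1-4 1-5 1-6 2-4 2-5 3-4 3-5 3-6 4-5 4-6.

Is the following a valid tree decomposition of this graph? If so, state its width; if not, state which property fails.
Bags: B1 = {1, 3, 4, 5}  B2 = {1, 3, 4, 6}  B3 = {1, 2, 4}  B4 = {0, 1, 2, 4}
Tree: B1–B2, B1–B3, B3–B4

No — edge (5,2) lies in no bag.

A tree decomposition must satisfy three properties: every vertex lies in some bag; for every edge, both endpoints lie together in some bag; and for every vertex, the bags containing it form a connected subtree. Here edge (5,2) lies in no bag, so the decomposition is invalid.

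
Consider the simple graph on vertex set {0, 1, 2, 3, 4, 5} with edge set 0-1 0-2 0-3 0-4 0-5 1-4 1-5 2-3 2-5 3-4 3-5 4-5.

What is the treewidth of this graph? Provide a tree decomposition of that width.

Treewidth 3.
Bags: B1 = {0, 2, 3, 5}  B2 = {0, 3, 4, 5}  B3 = {0, 1, 4, 5}
Tree: B1–B2, B2–B3

Every bag has size at most 4, so the width is 4 − 1 = 3 and tw(G) ≤ 3. Conversely, {0, 1, 4, 5} is a clique of size 4, and the vertices of any clique must share a bag in every tree decomposition; so some bag has ≥ 4 vertices and tw(G) ≥ 3. Therefore the treewidth is 3.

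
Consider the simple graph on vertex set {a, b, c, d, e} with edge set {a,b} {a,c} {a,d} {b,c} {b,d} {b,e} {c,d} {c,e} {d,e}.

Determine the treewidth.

3

A width-3 tree decomposition is:
Bags: B1 = {b, c, d, e}  B2 = {a, b, c, d}
Tree: B1–B2
The largest bag has 4 vertices, giving width 3; this decomposition certifies tw(G) ≤ 3. Conversely, {b, c, d, e} is a clique of size 4, and the vertices of any clique must share a bag in every tree decomposition; so some bag has ≥ 4 vertices and tw(G) ≥ 3. The upper and lower bounds meet at 3, so that is the treewidth.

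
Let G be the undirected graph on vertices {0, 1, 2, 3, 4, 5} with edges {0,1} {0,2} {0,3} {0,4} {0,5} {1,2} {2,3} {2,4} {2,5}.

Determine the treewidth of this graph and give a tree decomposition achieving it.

Treewidth 2.
One optimal decomposition is:
Bags: B1 = {0, 2, 3}  B2 = {0, 2, 4}  B3 = {0, 1, 2}  B4 = {0, 2, 5}
Tree: B1–B2, B1–B3, B1–B4

Each bag holds 3 vertices, so the decomposition has width 2, which upper-bounds the treewidth. Conversely, {0, 1, 2} is a clique of size 3, and the vertices of any clique must share a bag in every tree decomposition; so some bag has ≥ 3 vertices and tw(G) ≥ 2. Combining the bounds, tw(G) = 2.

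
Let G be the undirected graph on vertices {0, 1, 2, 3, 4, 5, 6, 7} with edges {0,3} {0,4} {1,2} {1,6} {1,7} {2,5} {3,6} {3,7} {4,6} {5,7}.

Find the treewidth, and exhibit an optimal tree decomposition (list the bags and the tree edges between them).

Every bag has size at most 3, so the width is 3 − 1 = 2 and tw(G) ≤ 2. For the lower bound, G contains the cycle 4–0–3–6–4, so G is not a forest; only forests have treewidth ≤ 1, hence tw(G) ≥ 2. Therefore the treewidth is 2.

Treewidth 2.
One optimal decomposition is:
Bags: B1 = {0, 4, 6}  B2 = {0, 3, 6}  B3 = {1, 3, 6}  B4 = {1, 3, 7}  B5 = {1, 2, 7}  B6 = {2, 5, 7}
Tree: B1–B2, B2–B3, B3–B4, B4–B5, B5–B6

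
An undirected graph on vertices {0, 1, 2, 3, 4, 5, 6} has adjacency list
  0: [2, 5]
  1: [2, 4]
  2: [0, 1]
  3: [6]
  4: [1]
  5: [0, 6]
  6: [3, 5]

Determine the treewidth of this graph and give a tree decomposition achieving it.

Treewidth 1.
One optimal decomposition is:
Bags: B1 = {1, 4}  B2 = {1, 2}  B3 = {0, 2}  B4 = {0, 5}  B5 = {5, 6}  B6 = {3, 6}
Tree: B1–B2, B2–B3, B3–B4, B4–B5, B5–B6

Each bag holds 2 vertices, so the decomposition has width 1, which upper-bounds the treewidth. Any graph with an edge has treewidth ≥ 1, and G has the edge 4–1. The upper and lower bounds meet at 1, so that is the treewidth.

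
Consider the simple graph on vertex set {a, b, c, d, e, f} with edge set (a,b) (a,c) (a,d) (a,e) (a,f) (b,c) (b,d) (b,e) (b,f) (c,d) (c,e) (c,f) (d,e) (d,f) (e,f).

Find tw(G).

A width-5 tree decomposition is:
Bags: B1 = {a, b, c, d, e, f}
Tree: (single bag)
A single bag containing all 6 vertices is trivially a valid decomposition of width 5. On the other hand G contains the 6-clique {a, b, c, d, e, f}. A clique must lie in a single bag of any decomposition, so no decomposition can have width below 5. Combining the bounds, tw(G) = 5.

5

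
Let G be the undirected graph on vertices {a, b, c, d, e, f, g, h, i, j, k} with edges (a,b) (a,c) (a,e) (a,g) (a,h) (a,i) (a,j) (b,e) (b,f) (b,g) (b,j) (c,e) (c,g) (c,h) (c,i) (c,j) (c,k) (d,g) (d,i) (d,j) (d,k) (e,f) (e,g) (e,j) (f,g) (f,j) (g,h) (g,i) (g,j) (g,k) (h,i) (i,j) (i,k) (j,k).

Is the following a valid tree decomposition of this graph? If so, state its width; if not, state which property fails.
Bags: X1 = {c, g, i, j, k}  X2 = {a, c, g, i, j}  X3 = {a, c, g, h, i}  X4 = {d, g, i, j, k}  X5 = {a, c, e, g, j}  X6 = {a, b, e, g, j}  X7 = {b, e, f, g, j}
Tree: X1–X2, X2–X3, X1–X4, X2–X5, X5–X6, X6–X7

Yes; width 4.

Checking the three conditions: (i) the bags cover all of {a, b, c, d, e, f, g, h, i, j, k}; (ii) for each edge, some bag contains both endpoints; (iii) the bags containing any fixed vertex form a subtree. All hold, so the decomposition is valid with width 5 − 1 = 4.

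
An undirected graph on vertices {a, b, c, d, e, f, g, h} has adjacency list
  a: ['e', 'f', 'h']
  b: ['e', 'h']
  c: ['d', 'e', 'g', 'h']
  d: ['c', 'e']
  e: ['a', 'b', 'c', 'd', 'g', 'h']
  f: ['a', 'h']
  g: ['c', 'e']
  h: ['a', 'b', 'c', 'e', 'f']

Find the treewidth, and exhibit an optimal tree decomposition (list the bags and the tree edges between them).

Every bag has size at most 3, so the width is 3 − 1 = 2 and tw(G) ≤ 2. Conversely, {c, d, e} is a clique of size 3, and the vertices of any clique must share a bag in every tree decomposition; so some bag has ≥ 3 vertices and tw(G) ≥ 2. Hence tw(G) = 2 exactly.

Treewidth 2.
Bags: B1 = {c, e, h}  B2 = {b, e, h}  B3 = {c, e, g}  B4 = {a, e, h}  B5 = {a, f, h}  B6 = {c, d, e}
Tree: B1–B2, B1–B3, B1–B4, B4–B5, B3–B6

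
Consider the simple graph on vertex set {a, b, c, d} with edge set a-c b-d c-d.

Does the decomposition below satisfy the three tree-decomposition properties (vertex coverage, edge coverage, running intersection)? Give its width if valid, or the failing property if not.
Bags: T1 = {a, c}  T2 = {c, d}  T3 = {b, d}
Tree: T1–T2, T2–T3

Vertex coverage: the bags together contain {a, b, c, d}, the full vertex set. Edge coverage: each edge of G has both endpoints in at least one bag. Running intersection: for every vertex, the bags containing it form a connected subtree. All three properties hold, so this is a valid tree decomposition of width max|bag| − 1 = 1, and hence tw(G) ≤ 1.

Yes; width 1.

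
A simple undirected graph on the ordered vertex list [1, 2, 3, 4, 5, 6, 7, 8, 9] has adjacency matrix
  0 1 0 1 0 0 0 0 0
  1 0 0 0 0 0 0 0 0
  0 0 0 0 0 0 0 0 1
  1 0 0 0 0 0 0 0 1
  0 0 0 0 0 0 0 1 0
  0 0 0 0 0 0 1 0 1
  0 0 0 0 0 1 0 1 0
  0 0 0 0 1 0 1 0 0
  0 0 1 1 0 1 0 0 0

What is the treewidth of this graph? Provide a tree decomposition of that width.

Treewidth 1.
One optimal decomposition is:
Bags: B1 = {3, 9}  B2 = {6, 9}  B3 = {6, 7}  B4 = {7, 8}  B5 = {5, 8}  B6 = {4, 9}  B7 = {1, 4}  B8 = {1, 2}
Tree: B1–B2, B2–B3, B3–B4, B4–B5, B1–B6, B6–B7, B7–B8

Every bag has size at most 2, so the width is 2 − 1 = 1 and tw(G) ≤ 1. Since G has at least one edge (e.g. 3–9), it is not an edgeless graph, so tw(G) ≥ 1. The upper and lower bounds meet at 1, so that is the treewidth.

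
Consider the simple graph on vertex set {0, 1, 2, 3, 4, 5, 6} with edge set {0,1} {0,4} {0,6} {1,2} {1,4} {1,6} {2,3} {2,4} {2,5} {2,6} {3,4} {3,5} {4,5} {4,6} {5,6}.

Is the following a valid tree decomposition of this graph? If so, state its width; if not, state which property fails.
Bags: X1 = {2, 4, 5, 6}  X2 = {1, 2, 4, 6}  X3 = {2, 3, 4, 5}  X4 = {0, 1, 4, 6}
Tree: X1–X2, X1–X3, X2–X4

Vertex coverage: the bags together contain {0, 1, 2, 3, 4, 5, 6}, the full vertex set. Edge coverage: each edge of G has both endpoints in at least one bag. Running intersection: for every vertex, the bags containing it form a connected subtree. All three properties hold, so this is a valid tree decomposition of width max|bag| − 1 = 3, and hence tw(G) ≤ 3.

Yes; width 3.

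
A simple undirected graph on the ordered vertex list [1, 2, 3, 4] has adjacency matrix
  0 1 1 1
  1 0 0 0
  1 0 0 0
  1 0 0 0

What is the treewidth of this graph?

1

A width-1 tree decomposition is:
Bags: B1 = {1, 2}  B2 = {1, 3}  B3 = {1, 4}
Tree: B1–B2, B2–B3
Each bag holds 2 vertices, so the decomposition has width 1, which upper-bounds the treewidth. Since G has at least one edge (e.g. 2–1), it is not an edgeless graph, so tw(G) ≥ 1. Therefore the treewidth is 1.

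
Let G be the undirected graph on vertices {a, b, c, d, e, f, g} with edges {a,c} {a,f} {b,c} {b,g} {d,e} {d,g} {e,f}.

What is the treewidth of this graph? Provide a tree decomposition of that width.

Treewidth 2.
One such decomposition:
Bags: B1 = {b, c, g}  B2 = {c, d, g}  B3 = {c, d, e}  B4 = {c, e, f}  B5 = {a, c, f}
Tree: B1–B2, B2–B3, B3–B4, B4–B5

Each bag holds 3 vertices, so the decomposition has width 2, which upper-bounds the treewidth. The edges c–b–g–d–e–f–a–c form a cycle, so G is not a tree and its treewidth is at least 2. The upper and lower bounds meet at 2, so that is the treewidth.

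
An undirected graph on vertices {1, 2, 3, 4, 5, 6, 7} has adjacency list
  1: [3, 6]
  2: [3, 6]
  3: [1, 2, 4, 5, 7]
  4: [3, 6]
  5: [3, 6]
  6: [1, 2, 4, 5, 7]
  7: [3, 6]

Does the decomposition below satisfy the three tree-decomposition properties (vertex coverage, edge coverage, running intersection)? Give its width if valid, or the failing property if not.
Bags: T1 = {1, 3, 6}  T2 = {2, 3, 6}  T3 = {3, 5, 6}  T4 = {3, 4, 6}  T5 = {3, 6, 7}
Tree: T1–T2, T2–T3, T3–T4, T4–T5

Checking the three conditions: (i) the bags cover all of {1, 2, 3, 4, 5, 6, 7}; (ii) for each edge, some bag contains both endpoints; (iii) the bags containing any fixed vertex form a subtree. All hold, so the decomposition is valid with width 3 − 1 = 2.

Yes; width 2.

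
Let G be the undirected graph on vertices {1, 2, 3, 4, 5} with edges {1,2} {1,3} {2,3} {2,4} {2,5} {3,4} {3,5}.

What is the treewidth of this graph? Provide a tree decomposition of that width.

Each bag holds 3 vertices, so the decomposition has width 2, which upper-bounds the treewidth. Conversely, {1, 2, 3} is a clique of size 3, and the vertices of any clique must share a bag in every tree decomposition; so some bag has ≥ 3 vertices and tw(G) ≥ 2. The upper and lower bounds meet at 2, so that is the treewidth.

Treewidth 2.
Bags: B1 = {2, 3, 5}  B2 = {2, 3, 4}  B3 = {1, 2, 3}
Tree: B1–B2, B1–B3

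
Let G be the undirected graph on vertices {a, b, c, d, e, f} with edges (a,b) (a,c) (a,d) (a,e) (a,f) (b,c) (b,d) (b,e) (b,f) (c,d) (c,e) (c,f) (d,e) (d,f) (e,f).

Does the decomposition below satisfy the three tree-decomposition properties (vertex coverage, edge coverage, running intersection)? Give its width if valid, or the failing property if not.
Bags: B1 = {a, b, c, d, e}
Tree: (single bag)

No — vertex f appears in no bag.

A tree decomposition must satisfy three properties: every vertex lies in some bag; for every edge, both endpoints lie together in some bag; and for every vertex, the bags containing it form a connected subtree. Here vertex f appears in no bag, so the decomposition is invalid.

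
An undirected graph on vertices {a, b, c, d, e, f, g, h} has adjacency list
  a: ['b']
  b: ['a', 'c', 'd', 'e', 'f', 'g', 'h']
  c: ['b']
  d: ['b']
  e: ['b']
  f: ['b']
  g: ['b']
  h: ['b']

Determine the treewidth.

A width-1 tree decomposition is:
Bags: B1 = {b, c}  B2 = {b, h}  B3 = {b, e}  B4 = {a, b}  B5 = {b, d}  B6 = {b, g}  B7 = {b, f}
Tree: B1–B2, B1–B3, B1–B4, B3–B5, B2–B6, B6–B7
Every bag has size at most 2, so the width is 2 − 1 = 1 and tw(G) ≤ 1. Any graph with an edge has treewidth ≥ 1, and G has the edge b–c. Therefore the treewidth is 1.

1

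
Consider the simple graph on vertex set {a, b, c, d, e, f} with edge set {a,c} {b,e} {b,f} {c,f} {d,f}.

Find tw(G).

1

A width-1 tree decomposition is:
Bags: B1 = {c, f}  B2 = {b, f}  B3 = {a, c}  B4 = {d, f}  B5 = {b, e}
Tree: B1–B2, B1–B3, B2–B4, B2–B5
The largest bag has 2 vertices, giving width 1; this decomposition certifies tw(G) ≤ 1. Since G has at least one edge (e.g. c–f), it is not an edgeless graph, so tw(G) ≥ 1. The upper and lower bounds meet at 1, so that is the treewidth.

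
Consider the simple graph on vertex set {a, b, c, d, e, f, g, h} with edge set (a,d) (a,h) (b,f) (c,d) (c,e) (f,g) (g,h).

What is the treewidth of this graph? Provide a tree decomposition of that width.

Treewidth 1.
One such decomposition:
Bags: B1 = {b, f}  B2 = {f, g}  B3 = {g, h}  B4 = {a, h}  B5 = {a, d}  B6 = {c, d}  B7 = {c, e}
Tree: B1–B2, B2–B3, B3–B4, B4–B5, B5–B6, B6–B7

Each bag holds 2 vertices, so the decomposition has width 1, which upper-bounds the treewidth. G has an edge, so its treewidth is at least 1. Therefore the treewidth is 1.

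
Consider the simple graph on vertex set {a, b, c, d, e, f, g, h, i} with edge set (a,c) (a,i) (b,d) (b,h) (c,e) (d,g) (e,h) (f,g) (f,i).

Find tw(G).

A width-2 tree decomposition is:
Bags: B1 = {a, c, i}  B2 = {c, f, i}  B3 = {c, f, g}  B4 = {c, d, g}  B5 = {b, c, d}  B6 = {b, c, h}  B7 = {c, e, h}
Tree: B1–B2, B2–B3, B3–B4, B4–B5, B5–B6, B6–B7
The largest bag has 3 vertices, giving width 2; this decomposition certifies tw(G) ≤ 2. For the lower bound, G contains the cycle c–a–i–f–g–d–b–h–e–c, so G is not a forest; only forests have treewidth ≤ 1, hence tw(G) ≥ 2. Combining the bounds, tw(G) = 2.

2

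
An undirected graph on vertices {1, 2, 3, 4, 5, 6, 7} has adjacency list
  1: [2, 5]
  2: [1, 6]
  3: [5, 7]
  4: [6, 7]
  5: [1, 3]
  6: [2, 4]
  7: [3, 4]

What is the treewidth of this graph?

A width-2 tree decomposition is:
Bags: B1 = {3, 5, 7}  B2 = {1, 5, 7}  B3 = {1, 2, 7}  B4 = {2, 6, 7}  B5 = {4, 6, 7}
Tree: B1–B2, B2–B3, B3–B4, B4–B5
The largest bag has 3 vertices, giving width 2; this decomposition certifies tw(G) ≤ 2. For the lower bound, G contains the cycle 7–3–5–1–2–6–4–7, so G is not a forest; only forests have treewidth ≤ 1, hence tw(G) ≥ 2. The upper and lower bounds meet at 2, so that is the treewidth.

2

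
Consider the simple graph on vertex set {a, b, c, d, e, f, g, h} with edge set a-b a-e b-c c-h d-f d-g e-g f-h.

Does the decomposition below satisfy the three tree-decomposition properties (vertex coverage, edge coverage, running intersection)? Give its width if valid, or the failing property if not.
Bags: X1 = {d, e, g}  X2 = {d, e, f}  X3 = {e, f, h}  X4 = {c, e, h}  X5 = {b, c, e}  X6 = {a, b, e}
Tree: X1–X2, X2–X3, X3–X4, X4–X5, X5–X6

Yes; width 2.

Checking the three conditions: (i) the bags cover all of {a, b, c, d, e, f, g, h}; (ii) for each edge, some bag contains both endpoints; (iii) the bags containing any fixed vertex form a subtree. All hold, so the decomposition is valid with width 3 − 1 = 2.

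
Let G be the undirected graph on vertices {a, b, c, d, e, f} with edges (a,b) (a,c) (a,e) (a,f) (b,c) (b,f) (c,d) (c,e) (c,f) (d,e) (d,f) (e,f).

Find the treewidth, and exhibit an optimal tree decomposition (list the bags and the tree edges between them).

The largest bag has 4 vertices, giving width 3; this decomposition certifies tw(G) ≤ 3. Conversely, {c, d, e, f} is a clique of size 4, and the vertices of any clique must share a bag in every tree decomposition; so some bag has ≥ 4 vertices and tw(G) ≥ 3. Hence tw(G) = 3 exactly.

Treewidth 3.
Bags: B1 = {c, d, e, f}  B2 = {a, c, e, f}  B3 = {a, b, c, f}
Tree: B1–B2, B2–B3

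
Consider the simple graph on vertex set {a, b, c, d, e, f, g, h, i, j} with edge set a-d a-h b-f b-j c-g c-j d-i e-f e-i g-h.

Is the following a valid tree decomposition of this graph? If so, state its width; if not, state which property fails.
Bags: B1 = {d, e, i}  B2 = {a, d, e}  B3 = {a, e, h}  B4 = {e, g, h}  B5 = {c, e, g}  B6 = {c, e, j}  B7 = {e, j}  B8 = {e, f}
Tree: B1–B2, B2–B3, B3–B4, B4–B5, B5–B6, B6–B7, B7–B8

No — vertex b appears in no bag.

A tree decomposition must satisfy three properties: every vertex lies in some bag; for every edge, both endpoints lie together in some bag; and for every vertex, the bags containing it form a connected subtree. Here vertex b appears in no bag, so the decomposition is invalid.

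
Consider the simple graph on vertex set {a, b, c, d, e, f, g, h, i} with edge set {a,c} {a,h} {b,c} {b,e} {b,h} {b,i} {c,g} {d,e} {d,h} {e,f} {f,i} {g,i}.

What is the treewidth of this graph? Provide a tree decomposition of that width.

Each bag holds 4 vertices, so the decomposition has width 3, which upper-bounds the treewidth. For the lower bound: the 4 vertex sets {a,d,h}, {e}, {b}, {c,f,g,i} are disjoint, each induces a connected subgraph, and every pair is joined by at least one edge of G. Contracting each set to a single vertex therefore yields K_{4} as a minor, and since treewidth is minor-monotone, tw(G) ≥ tw(K_{4}) = 3. Hence tw(G) = 3 exactly.

Treewidth 3.
Bags: B1 = {a, d, e, h}  B2 = {a, b, e, h}  B3 = {a, b, c, e}  B4 = {b, c, e, f}  B5 = {b, c, f, i}  B6 = {c, f, g, i}
Tree: B1–B2, B2–B3, B3–B4, B4–B5, B5–B6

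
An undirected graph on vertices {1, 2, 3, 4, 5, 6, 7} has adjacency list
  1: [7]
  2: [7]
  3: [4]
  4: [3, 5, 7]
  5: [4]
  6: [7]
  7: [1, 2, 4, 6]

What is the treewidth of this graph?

A width-1 tree decomposition is:
Bags: B1 = {2, 7}  B2 = {1, 7}  B3 = {4, 7}  B4 = {4, 5}  B5 = {6, 7}  B6 = {3, 4}
Tree: B1–B2, B2–B3, B3–B4, B1–B5, B4–B6
The largest bag has 2 vertices, giving width 1; this decomposition certifies tw(G) ≤ 1. Any graph with an edge has treewidth ≥ 1, and G has the edge 2–7. The upper and lower bounds meet at 1, so that is the treewidth.

1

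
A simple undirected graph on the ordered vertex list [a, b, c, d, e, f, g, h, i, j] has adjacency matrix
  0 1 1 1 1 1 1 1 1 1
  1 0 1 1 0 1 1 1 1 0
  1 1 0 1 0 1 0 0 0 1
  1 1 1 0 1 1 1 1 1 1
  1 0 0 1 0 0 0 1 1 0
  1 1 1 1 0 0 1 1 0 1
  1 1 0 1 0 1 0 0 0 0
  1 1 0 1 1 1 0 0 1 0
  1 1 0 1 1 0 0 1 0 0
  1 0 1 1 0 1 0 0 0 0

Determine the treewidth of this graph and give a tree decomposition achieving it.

Each bag holds 5 vertices, so the decomposition has width 4, which upper-bounds the treewidth. Conversely, {a, d, e, h, i} is a clique of size 5, and the vertices of any clique must share a bag in every tree decomposition; so some bag has ≥ 5 vertices and tw(G) ≥ 4. The upper and lower bounds meet at 4, so that is the treewidth.

Treewidth 4.
Bags: B1 = {a, b, c, d, f}  B2 = {a, b, d, f, h}  B3 = {a, b, d, h, i}  B4 = {a, d, e, h, i}  B5 = {a, b, d, f, g}  B6 = {a, c, d, f, j}
Tree: B1–B2, B2–B3, B3–B4, B2–B5, B1–B6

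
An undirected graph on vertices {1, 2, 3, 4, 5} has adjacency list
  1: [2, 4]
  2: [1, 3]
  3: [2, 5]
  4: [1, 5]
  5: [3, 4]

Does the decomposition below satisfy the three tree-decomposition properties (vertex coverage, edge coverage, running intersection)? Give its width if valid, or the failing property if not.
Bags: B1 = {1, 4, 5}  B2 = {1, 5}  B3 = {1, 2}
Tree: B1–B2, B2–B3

No — vertex 3 appears in no bag.

A tree decomposition must satisfy three properties: every vertex lies in some bag; for every edge, both endpoints lie together in some bag; and for every vertex, the bags containing it form a connected subtree. Here vertex 3 appears in no bag, so the decomposition is invalid.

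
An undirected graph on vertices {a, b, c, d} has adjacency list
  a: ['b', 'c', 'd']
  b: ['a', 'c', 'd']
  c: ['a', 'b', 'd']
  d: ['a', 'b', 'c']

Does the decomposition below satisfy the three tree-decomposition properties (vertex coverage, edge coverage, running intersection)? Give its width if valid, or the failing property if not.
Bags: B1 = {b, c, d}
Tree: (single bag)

No — vertex a appears in no bag.

A tree decomposition must satisfy three properties: every vertex lies in some bag; for every edge, both endpoints lie together in some bag; and for every vertex, the bags containing it form a connected subtree. Here vertex a appears in no bag, so the decomposition is invalid.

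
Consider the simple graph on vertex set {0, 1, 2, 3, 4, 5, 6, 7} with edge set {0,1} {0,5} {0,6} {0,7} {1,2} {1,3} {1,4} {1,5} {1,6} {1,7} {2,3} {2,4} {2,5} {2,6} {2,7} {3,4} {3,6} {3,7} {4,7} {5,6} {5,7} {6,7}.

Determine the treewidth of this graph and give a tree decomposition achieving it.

The largest bag has 5 vertices, giving width 4; this decomposition certifies tw(G) ≤ 4. On the other hand G contains the 5-clique {0, 1, 5, 6, 7}. A clique must lie in a single bag of any decomposition, so no decomposition can have width below 4. Combining the bounds, tw(G) = 4.

Treewidth 4.
One such decomposition:
Bags: B1 = {1, 2, 3, 4, 7}  B2 = {1, 2, 3, 6, 7}  B3 = {1, 2, 5, 6, 7}  B4 = {0, 1, 5, 6, 7}
Tree: B1–B2, B2–B3, B3–B4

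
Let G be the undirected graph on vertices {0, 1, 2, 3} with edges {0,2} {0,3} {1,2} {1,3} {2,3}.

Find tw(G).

A width-2 tree decomposition is:
Bags: B1 = {0, 2, 3}  B2 = {1, 2, 3}
Tree: B1–B2
The largest bag has 3 vertices, giving width 2; this decomposition certifies tw(G) ≤ 2. For the lower bound, the 3 vertices {0, 2, 3} are pairwise adjacent, and any tree decomposition puts a clique entirely inside one bag — forcing width ≥ 2. Therefore the treewidth is 2.

2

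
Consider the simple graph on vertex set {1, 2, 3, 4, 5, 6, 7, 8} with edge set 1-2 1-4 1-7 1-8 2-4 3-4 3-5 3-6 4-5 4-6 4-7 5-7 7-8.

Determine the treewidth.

2

A width-2 tree decomposition is:
Bags: B1 = {1, 4, 7}  B2 = {1, 2, 4}  B3 = {4, 5, 7}  B4 = {3, 4, 5}  B5 = {3, 4, 6}  B6 = {1, 7, 8}
Tree: B1–B2, B1–B3, B3–B4, B4–B5, B1–B6
Every bag has size at most 3, so the width is 3 − 1 = 2 and tw(G) ≤ 2. On the other hand G contains the 3-clique {1, 7, 8}. A clique must lie in a single bag of any decomposition, so no decomposition can have width below 2. The upper and lower bounds meet at 2, so that is the treewidth.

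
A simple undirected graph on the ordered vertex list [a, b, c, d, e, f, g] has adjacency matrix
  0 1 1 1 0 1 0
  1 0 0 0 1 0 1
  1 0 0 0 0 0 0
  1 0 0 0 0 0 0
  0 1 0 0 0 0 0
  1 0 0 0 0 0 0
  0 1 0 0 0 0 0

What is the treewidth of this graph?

A width-1 tree decomposition is:
Bags: B1 = {a, f}  B2 = {a, d}  B3 = {a, c}  B4 = {a, b}  B5 = {b, g}  B6 = {b, e}
Tree: B1–B2, B2–B3, B2–B4, B4–B5, B5–B6
The largest bag has 2 vertices, giving width 1; this decomposition certifies tw(G) ≤ 1. G has an edge, so its treewidth is at least 1. The upper and lower bounds meet at 1, so that is the treewidth.

1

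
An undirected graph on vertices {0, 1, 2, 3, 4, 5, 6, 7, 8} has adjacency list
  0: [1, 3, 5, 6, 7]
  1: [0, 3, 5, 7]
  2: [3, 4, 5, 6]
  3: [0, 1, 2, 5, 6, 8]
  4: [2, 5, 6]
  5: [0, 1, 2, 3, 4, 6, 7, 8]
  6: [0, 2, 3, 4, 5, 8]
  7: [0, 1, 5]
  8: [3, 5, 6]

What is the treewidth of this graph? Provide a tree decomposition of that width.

Each bag holds 4 vertices, so the decomposition has width 3, which upper-bounds the treewidth. On the other hand G contains the 4-clique {0, 1, 3, 5}. A clique must lie in a single bag of any decomposition, so no decomposition can have width below 3. Combining the bounds, tw(G) = 3.

Treewidth 3.
Bags: B1 = {0, 1, 5, 7}  B2 = {0, 1, 3, 5}  B3 = {0, 3, 5, 6}  B4 = {3, 5, 6, 8}  B5 = {2, 3, 5, 6}  B6 = {2, 4, 5, 6}
Tree: B1–B2, B2–B3, B3–B4, B4–B5, B5–B6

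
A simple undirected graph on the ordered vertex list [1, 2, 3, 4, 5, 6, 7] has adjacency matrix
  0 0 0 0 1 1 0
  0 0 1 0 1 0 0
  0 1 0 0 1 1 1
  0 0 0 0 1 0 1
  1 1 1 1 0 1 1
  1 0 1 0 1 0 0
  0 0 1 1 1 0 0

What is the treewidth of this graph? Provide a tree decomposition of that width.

Treewidth 2.
One optimal decomposition is:
Bags: B1 = {2, 3, 5}  B2 = {3, 5, 7}  B3 = {4, 5, 7}  B4 = {3, 5, 6}  B5 = {1, 5, 6}
Tree: B1–B2, B2–B3, B2–B4, B4–B5

The largest bag has 3 vertices, giving width 2; this decomposition certifies tw(G) ≤ 2. On the other hand G contains the 3-clique {1, 5, 6}. A clique must lie in a single bag of any decomposition, so no decomposition can have width below 2. The upper and lower bounds meet at 2, so that is the treewidth.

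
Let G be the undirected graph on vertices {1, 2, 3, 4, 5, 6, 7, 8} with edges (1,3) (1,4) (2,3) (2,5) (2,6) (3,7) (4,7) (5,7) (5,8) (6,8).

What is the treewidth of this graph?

A width-2 tree decomposition is:
Bags: B1 = {5, 6, 8}  B2 = {2, 5, 6}  B3 = {2, 5, 7}  B4 = {2, 3, 7}  B5 = {3, 4, 7}  B6 = {1, 3, 4}
Tree: B1–B2, B2–B3, B3–B4, B4–B5, B5–B6
Each bag holds 3 vertices, so the decomposition has width 2, which upper-bounds the treewidth. Since 8–6–2–5–8 is a cycle in G, G is not acyclic. Forests are exactly the graphs of treewidth ≤ 1, so tw(G) ≥ 2. Therefore the treewidth is 2.

2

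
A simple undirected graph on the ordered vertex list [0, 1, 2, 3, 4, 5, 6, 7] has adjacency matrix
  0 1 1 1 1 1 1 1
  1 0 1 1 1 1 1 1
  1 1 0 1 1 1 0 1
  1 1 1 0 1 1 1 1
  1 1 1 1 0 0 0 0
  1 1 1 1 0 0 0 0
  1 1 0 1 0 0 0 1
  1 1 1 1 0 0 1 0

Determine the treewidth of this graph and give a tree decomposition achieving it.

Treewidth 4.
Bags: B1 = {0, 1, 2, 3, 5}  B2 = {0, 1, 2, 3, 4}  B3 = {0, 1, 2, 3, 7}  B4 = {0, 1, 3, 6, 7}
Tree: B1–B2, B2–B3, B3–B4

Each bag holds 5 vertices, so the decomposition has width 4, which upper-bounds the treewidth. For the lower bound, the 5 vertices {0, 1, 2, 3, 4} are pairwise adjacent, and any tree decomposition puts a clique entirely inside one bag — forcing width ≥ 4. Combining the bounds, tw(G) = 4.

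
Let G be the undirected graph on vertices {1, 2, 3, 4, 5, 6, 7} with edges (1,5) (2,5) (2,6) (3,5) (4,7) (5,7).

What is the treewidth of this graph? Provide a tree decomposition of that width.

Treewidth 1.
One such decomposition:
Bags: B1 = {2, 5}  B2 = {1, 5}  B3 = {3, 5}  B4 = {2, 6}  B5 = {5, 7}  B6 = {4, 7}
Tree: B1–B2, B1–B3, B1–B4, B3–B5, B5–B6

Every bag has size at most 2, so the width is 2 − 1 = 1 and tw(G) ≤ 1. Any graph with an edge has treewidth ≥ 1, and G has the edge 5–2. Combining the bounds, tw(G) = 1.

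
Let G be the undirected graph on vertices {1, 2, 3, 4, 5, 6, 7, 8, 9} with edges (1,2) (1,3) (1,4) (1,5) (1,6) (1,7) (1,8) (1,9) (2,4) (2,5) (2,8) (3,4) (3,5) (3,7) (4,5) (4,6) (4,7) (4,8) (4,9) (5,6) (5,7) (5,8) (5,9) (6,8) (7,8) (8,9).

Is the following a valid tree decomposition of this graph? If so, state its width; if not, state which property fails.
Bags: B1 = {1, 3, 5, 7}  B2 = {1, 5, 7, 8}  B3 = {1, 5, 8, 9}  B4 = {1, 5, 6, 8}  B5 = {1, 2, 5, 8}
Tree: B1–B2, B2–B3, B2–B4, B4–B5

A tree decomposition must satisfy three properties: every vertex lies in some bag; for every edge, both endpoints lie together in some bag; and for every vertex, the bags containing it form a connected subtree. Here vertex 4 appears in no bag, so the decomposition is invalid.

No — vertex 4 appears in no bag.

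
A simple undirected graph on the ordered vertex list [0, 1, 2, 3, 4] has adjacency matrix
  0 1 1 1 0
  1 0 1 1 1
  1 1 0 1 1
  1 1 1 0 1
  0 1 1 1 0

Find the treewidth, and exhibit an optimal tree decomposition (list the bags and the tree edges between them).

Treewidth 3.
One optimal decomposition is:
Bags: B1 = {1, 2, 3, 4}  B2 = {0, 1, 2, 3}
Tree: B1–B2

Every bag has size at most 4, so the width is 4 − 1 = 3 and tw(G) ≤ 3. On the other hand G contains the 4-clique {0, 1, 2, 3}. A clique must lie in a single bag of any decomposition, so no decomposition can have width below 3. Therefore the treewidth is 3.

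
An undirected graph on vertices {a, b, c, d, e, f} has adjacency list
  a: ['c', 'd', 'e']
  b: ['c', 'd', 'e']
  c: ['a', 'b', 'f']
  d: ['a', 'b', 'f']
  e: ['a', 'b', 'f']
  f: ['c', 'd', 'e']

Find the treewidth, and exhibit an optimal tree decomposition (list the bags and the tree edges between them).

Treewidth 3.
Bags: B1 = {a, b, e, f}  B2 = {a, b, c, f}  B3 = {a, b, d, f}
Tree: B1–B2, B2–B3

The largest bag has 4 vertices, giving width 3; this decomposition certifies tw(G) ≤ 3. For the lower bound: the 4 vertex sets {a,e}, {c,f}, {b}, {d} are disjoint, each induces a connected subgraph, and every pair is joined by at least one edge of G. Contracting each set to a single vertex therefore yields K_{4} as a minor, and since treewidth is minor-monotone, tw(G) ≥ tw(K_{4}) = 3. Hence tw(G) = 3 exactly.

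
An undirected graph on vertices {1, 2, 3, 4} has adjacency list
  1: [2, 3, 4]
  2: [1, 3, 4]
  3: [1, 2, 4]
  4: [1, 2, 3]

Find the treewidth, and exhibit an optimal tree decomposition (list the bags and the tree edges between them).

A single bag containing all 4 vertices is trivially a valid decomposition of width 3. On the other hand G contains the 4-clique {1, 2, 3, 4}. A clique must lie in a single bag of any decomposition, so no decomposition can have width below 3. Combining the bounds, tw(G) = 3.

Treewidth 3.
Bags: B1 = {1, 2, 3, 4}
Tree: (single bag)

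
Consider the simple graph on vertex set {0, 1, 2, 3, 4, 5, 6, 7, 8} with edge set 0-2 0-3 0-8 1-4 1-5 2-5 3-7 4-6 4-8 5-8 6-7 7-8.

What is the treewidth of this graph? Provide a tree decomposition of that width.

Treewidth 3.
One optimal decomposition is:
Bags: B1 = {0, 2, 3, 7}  B2 = {0, 2, 7, 8}  B3 = {2, 5, 7, 8}  B4 = {5, 6, 7, 8}  B5 = {4, 5, 6, 8}  B6 = {1, 4, 5, 6}
Tree: B1–B2, B2–B3, B3–B4, B4–B5, B5–B6

Each bag holds 4 vertices, so the decomposition has width 3, which upper-bounds the treewidth. For the lower bound: the 4 vertex sets {0,2,3}, {7}, {8}, {1,4,5,6} are disjoint, each induces a connected subgraph, and every pair is joined by at least one edge of G. Contracting each set to a single vertex therefore yields K_{4} as a minor, and since treewidth is minor-monotone, tw(G) ≥ tw(K_{4}) = 3. The upper and lower bounds meet at 3, so that is the treewidth.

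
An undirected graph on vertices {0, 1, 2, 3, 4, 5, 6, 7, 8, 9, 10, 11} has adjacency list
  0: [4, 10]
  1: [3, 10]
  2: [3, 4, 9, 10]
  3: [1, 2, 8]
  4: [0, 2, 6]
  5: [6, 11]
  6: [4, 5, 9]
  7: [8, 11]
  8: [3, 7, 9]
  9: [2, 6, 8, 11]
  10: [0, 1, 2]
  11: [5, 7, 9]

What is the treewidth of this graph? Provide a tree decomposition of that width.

Each bag holds 4 vertices, so the decomposition has width 3, which upper-bounds the treewidth. For the lower bound: the 4 vertex sets {0,1,10}, {3}, {2}, {4,6,8,9} are disjoint, each induces a connected subgraph, and every pair is joined by at least one edge of G. Contracting each set to a single vertex therefore yields K_{4} as a minor, and since treewidth is minor-monotone, tw(G) ≥ tw(K_{4}) = 3. Combining the bounds, tw(G) = 3.

Treewidth 3.
One optimal decomposition is:
Bags: B1 = {0, 1, 3, 10}  B2 = {0, 2, 3, 10}  B3 = {0, 2, 3, 4}  B4 = {2, 3, 4, 8}  B5 = {2, 4, 8, 9}  B6 = {4, 6, 8, 9}  B7 = {6, 7, 8, 9}  B8 = {6, 7, 9, 11}  B9 = {5, 6, 7, 11}
Tree: B1–B2, B2–B3, B3–B4, B4–B5, B5–B6, B6–B7, B7–B8, B8–B9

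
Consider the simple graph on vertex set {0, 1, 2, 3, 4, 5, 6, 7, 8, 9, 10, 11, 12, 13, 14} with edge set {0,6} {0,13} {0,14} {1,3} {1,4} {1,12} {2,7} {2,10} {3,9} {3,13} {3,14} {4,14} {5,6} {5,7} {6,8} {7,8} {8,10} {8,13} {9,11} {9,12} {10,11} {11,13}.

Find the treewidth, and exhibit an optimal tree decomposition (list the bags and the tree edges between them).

Each bag holds 4 vertices, so the decomposition has width 3, which upper-bounds the treewidth. For the lower bound: the 4 vertex sets {2,5,7}, {6}, {8}, {0,10,11,13} are disjoint, each induces a connected subgraph, and every pair is joined by at least one edge of G. Contracting each set to a single vertex therefore yields K_{4} as a minor, and since treewidth is minor-monotone, tw(G) ≥ tw(K_{4}) = 3. Combining the bounds, tw(G) = 3.

Treewidth 3.
One optimal decomposition is:
Bags: B1 = {2, 5, 6, 7}  B2 = {2, 6, 7, 8}  B3 = {2, 6, 8, 10}  B4 = {0, 6, 8, 10}  B5 = {0, 8, 10, 13}  B6 = {0, 10, 11, 13}  B7 = {0, 11, 13, 14}  B8 = {3, 11, 13, 14}  B9 = {3, 9, 11, 14}  B10 = {3, 4, 9, 14}  B11 = {1, 3, 4, 9}  B12 = {1, 4, 9, 12}
Tree: B1–B2, B2–B3, B3–B4, B4–B5, B5–B6, B6–B7, B7–B8, B8–B9, B9–B10, B10–B11, B11–B12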